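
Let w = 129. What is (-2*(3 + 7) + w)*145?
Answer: 15805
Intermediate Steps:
(-2*(3 + 7) + w)*145 = (-2*(3 + 7) + 129)*145 = (-2*10 + 129)*145 = (-20 + 129)*145 = 109*145 = 15805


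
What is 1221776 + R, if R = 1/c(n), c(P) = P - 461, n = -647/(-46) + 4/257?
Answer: 6455227826882/5283479 ≈ 1.2218e+6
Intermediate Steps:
n = 166463/11822 (n = -647*(-1/46) + 4*(1/257) = 647/46 + 4/257 = 166463/11822 ≈ 14.081)
c(P) = -461 + P
R = -11822/5283479 (R = 1/(-461 + 166463/11822) = 1/(-5283479/11822) = -11822/5283479 ≈ -0.0022375)
1221776 + R = 1221776 - 11822/5283479 = 6455227826882/5283479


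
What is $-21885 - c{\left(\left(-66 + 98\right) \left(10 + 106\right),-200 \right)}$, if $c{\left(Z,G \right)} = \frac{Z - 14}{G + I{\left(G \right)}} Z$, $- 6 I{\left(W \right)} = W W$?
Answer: $- \frac{51206259}{2575} \approx -19886.0$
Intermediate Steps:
$I{\left(W \right)} = - \frac{W^{2}}{6}$ ($I{\left(W \right)} = - \frac{W W}{6} = - \frac{W^{2}}{6}$)
$c{\left(Z,G \right)} = \frac{Z \left(-14 + Z\right)}{G - \frac{G^{2}}{6}}$ ($c{\left(Z,G \right)} = \frac{Z - 14}{G - \frac{G^{2}}{6}} Z = \frac{-14 + Z}{G - \frac{G^{2}}{6}} Z = \frac{Z \left(-14 + Z\right)}{G - \frac{G^{2}}{6}}$)
$-21885 - c{\left(\left(-66 + 98\right) \left(10 + 106\right),-200 \right)} = -21885 - \frac{6 \left(-66 + 98\right) \left(10 + 106\right) \left(14 - \left(-66 + 98\right) \left(10 + 106\right)\right)}{\left(-200\right) \left(-6 - 200\right)} = -21885 - 6 \cdot 32 \cdot 116 \left(- \frac{1}{200}\right) \frac{1}{-206} \left(14 - 32 \cdot 116\right) = -21885 - 6 \cdot 3712 \left(- \frac{1}{200}\right) \left(- \frac{1}{206}\right) \left(14 - 3712\right) = -21885 - 6 \cdot 3712 \left(- \frac{1}{200}\right) \left(- \frac{1}{206}\right) \left(-3698\right) = -21885 - - \frac{5147616}{2575} = -21885 + \frac{5147616}{2575} = - \frac{51206259}{2575}$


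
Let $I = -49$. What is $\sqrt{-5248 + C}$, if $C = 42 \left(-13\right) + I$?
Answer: $i \sqrt{5843} \approx 76.44 i$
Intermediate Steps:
$C = -595$ ($C = 42 \left(-13\right) - 49 = -546 - 49 = -595$)
$\sqrt{-5248 + C} = \sqrt{-5248 - 595} = \sqrt{-5843} = i \sqrt{5843}$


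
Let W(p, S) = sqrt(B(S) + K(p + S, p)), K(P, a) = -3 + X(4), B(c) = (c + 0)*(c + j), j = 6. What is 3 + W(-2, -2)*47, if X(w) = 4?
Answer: 3 + 47*I*sqrt(7) ≈ 3.0 + 124.35*I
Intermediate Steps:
B(c) = c*(6 + c) (B(c) = (c + 0)*(c + 6) = c*(6 + c))
K(P, a) = 1 (K(P, a) = -3 + 4 = 1)
W(p, S) = sqrt(1 + S*(6 + S)) (W(p, S) = sqrt(S*(6 + S) + 1) = sqrt(1 + S*(6 + S)))
3 + W(-2, -2)*47 = 3 + sqrt(1 - 2*(6 - 2))*47 = 3 + sqrt(1 - 2*4)*47 = 3 + sqrt(1 - 8)*47 = 3 + sqrt(-7)*47 = 3 + (I*sqrt(7))*47 = 3 + 47*I*sqrt(7)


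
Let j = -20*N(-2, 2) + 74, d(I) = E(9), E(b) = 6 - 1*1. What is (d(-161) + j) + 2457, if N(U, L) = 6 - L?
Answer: 2456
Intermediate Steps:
E(b) = 5 (E(b) = 6 - 1 = 5)
d(I) = 5
j = -6 (j = -20*(6 - 1*2) + 74 = -20*(6 - 2) + 74 = -20*4 + 74 = -80 + 74 = -6)
(d(-161) + j) + 2457 = (5 - 6) + 2457 = -1 + 2457 = 2456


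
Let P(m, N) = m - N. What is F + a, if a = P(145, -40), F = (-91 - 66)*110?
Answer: -17085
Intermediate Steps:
F = -17270 (F = -157*110 = -17270)
a = 185 (a = 145 - 1*(-40) = 145 + 40 = 185)
F + a = -17270 + 185 = -17085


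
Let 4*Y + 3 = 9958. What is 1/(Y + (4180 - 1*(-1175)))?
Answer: 4/31375 ≈ 0.00012749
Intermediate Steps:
Y = 9955/4 (Y = -¾ + (¼)*9958 = -¾ + 4979/2 = 9955/4 ≈ 2488.8)
1/(Y + (4180 - 1*(-1175))) = 1/(9955/4 + (4180 - 1*(-1175))) = 1/(9955/4 + (4180 + 1175)) = 1/(9955/4 + 5355) = 1/(31375/4) = 4/31375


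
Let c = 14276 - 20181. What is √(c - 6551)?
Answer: 6*I*√346 ≈ 111.61*I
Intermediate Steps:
c = -5905
√(c - 6551) = √(-5905 - 6551) = √(-12456) = 6*I*√346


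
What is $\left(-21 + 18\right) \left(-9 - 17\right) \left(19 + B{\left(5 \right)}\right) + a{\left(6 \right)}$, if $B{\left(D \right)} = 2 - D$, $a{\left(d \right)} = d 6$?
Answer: $1284$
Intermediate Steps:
$a{\left(d \right)} = 6 d$
$\left(-21 + 18\right) \left(-9 - 17\right) \left(19 + B{\left(5 \right)}\right) + a{\left(6 \right)} = \left(-21 + 18\right) \left(-9 - 17\right) \left(19 + \left(2 - 5\right)\right) + 6 \cdot 6 = - 3 \left(- 26 \left(19 + \left(2 - 5\right)\right)\right) + 36 = - 3 \left(- 26 \left(19 - 3\right)\right) + 36 = - 3 \left(\left(-26\right) 16\right) + 36 = \left(-3\right) \left(-416\right) + 36 = 1248 + 36 = 1284$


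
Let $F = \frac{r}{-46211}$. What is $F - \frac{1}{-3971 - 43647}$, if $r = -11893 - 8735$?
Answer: $\frac{982310315}{2200475398} \approx 0.44641$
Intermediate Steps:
$r = -20628$ ($r = -11893 - 8735 = -20628$)
$F = \frac{20628}{46211}$ ($F = - \frac{20628}{-46211} = \left(-20628\right) \left(- \frac{1}{46211}\right) = \frac{20628}{46211} \approx 0.44639$)
$F - \frac{1}{-3971 - 43647} = \frac{20628}{46211} - \frac{1}{-3971 - 43647} = \frac{20628}{46211} - \frac{1}{-47618} = \frac{20628}{46211} - - \frac{1}{47618} = \frac{20628}{46211} + \frac{1}{47618} = \frac{982310315}{2200475398}$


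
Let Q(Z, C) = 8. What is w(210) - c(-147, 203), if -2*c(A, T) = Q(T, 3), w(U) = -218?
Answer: -214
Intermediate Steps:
c(A, T) = -4 (c(A, T) = -½*8 = -4)
w(210) - c(-147, 203) = -218 - 1*(-4) = -218 + 4 = -214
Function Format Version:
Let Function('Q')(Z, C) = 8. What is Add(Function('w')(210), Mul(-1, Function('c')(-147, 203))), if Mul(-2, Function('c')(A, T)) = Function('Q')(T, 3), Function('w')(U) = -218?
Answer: -214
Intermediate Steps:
Function('c')(A, T) = -4 (Function('c')(A, T) = Mul(Rational(-1, 2), 8) = -4)
Add(Function('w')(210), Mul(-1, Function('c')(-147, 203))) = Add(-218, Mul(-1, -4)) = Add(-218, 4) = -214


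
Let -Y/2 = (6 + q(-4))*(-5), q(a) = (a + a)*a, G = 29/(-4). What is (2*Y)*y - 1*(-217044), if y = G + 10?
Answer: 219134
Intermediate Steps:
G = -29/4 (G = 29*(-¼) = -29/4 ≈ -7.2500)
q(a) = 2*a² (q(a) = (2*a)*a = 2*a²)
y = 11/4 (y = -29/4 + 10 = 11/4 ≈ 2.7500)
Y = 380 (Y = -2*(6 + 2*(-4)²)*(-5) = -2*(6 + 2*16)*(-5) = -2*(6 + 32)*(-5) = -76*(-5) = -2*(-190) = 380)
(2*Y)*y - 1*(-217044) = (2*380)*(11/4) - 1*(-217044) = 760*(11/4) + 217044 = 2090 + 217044 = 219134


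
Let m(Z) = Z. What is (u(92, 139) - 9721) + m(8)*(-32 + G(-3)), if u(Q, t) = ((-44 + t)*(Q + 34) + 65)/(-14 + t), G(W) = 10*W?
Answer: -253018/25 ≈ -10121.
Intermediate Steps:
u(Q, t) = (65 + (-44 + t)*(34 + Q))/(-14 + t) (u(Q, t) = ((-44 + t)*(34 + Q) + 65)/(-14 + t) = (65 + (-44 + t)*(34 + Q))/(-14 + t))
(u(92, 139) - 9721) + m(8)*(-32 + G(-3)) = ((-1431 - 44*92 + 34*139 + 92*139)/(-14 + 139) - 9721) + 8*(-32 + 10*(-3)) = ((-1431 - 4048 + 4726 + 12788)/125 - 9721) + 8*(-32 - 30) = ((1/125)*12035 - 9721) + 8*(-62) = (2407/25 - 9721) - 496 = -240618/25 - 496 = -253018/25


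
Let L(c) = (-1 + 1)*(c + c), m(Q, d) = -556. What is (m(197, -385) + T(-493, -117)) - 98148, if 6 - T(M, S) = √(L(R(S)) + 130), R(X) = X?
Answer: -98698 - √130 ≈ -98709.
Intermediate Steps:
L(c) = 0 (L(c) = 0*(2*c) = 0)
T(M, S) = 6 - √130 (T(M, S) = 6 - √(0 + 130) = 6 - √130)
(m(197, -385) + T(-493, -117)) - 98148 = (-556 + (6 - √130)) - 98148 = (-550 - √130) - 98148 = -98698 - √130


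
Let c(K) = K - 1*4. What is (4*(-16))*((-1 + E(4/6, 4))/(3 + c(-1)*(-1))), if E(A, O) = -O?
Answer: 40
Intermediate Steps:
c(K) = -4 + K (c(K) = K - 4 = -4 + K)
(4*(-16))*((-1 + E(4/6, 4))/(3 + c(-1)*(-1))) = (4*(-16))*((-1 - 1*4)/(3 + (-4 - 1)*(-1))) = -64*(-1 - 4)/(3 - 5*(-1)) = -(-320)/(3 + 5) = -(-320)/8 = -64*(-5/8) = 40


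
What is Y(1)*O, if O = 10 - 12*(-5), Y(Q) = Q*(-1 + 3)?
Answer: 140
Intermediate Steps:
Y(Q) = 2*Q (Y(Q) = Q*2 = 2*Q)
O = 70 (O = 10 + 60 = 70)
Y(1)*O = (2*1)*70 = 2*70 = 140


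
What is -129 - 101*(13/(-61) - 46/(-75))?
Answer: -775106/4575 ≈ -169.42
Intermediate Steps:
-129 - 101*(13/(-61) - 46/(-75)) = -129 - 101*(13*(-1/61) - 46*(-1/75)) = -129 - 101*(-13/61 + 46/75) = -129 - 101*1831/4575 = -129 - 184931/4575 = -775106/4575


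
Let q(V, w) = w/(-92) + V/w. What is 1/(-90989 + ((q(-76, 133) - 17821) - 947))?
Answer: -644/70684807 ≈ -9.1109e-6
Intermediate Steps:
q(V, w) = -w/92 + V/w (q(V, w) = w*(-1/92) + V/w = -w/92 + V/w)
1/(-90989 + ((q(-76, 133) - 17821) - 947)) = 1/(-90989 + (((-1/92*133 - 76/133) - 17821) - 947)) = 1/(-90989 + (((-133/92 - 76*1/133) - 17821) - 947)) = 1/(-90989 + (((-133/92 - 4/7) - 17821) - 947)) = 1/(-90989 + ((-1299/644 - 17821) - 947)) = 1/(-90989 + (-11478023/644 - 947)) = 1/(-90989 - 12087891/644) = 1/(-70684807/644) = -644/70684807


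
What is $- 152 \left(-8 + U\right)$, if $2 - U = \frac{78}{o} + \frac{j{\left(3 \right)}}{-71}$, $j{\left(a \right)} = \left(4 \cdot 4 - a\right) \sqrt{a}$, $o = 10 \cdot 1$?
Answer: $\frac{10488}{5} - \frac{1976 \sqrt{3}}{71} \approx 2049.4$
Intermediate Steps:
$o = 10$
$j{\left(a \right)} = \sqrt{a} \left(16 - a\right)$ ($j{\left(a \right)} = \left(16 - a\right) \sqrt{a} = \sqrt{a} \left(16 - a\right)$)
$U = - \frac{29}{5} + \frac{13 \sqrt{3}}{71}$ ($U = 2 - \left(\frac{78}{10} + \frac{\sqrt{3} \left(16 - 3\right)}{-71}\right) = 2 - \left(78 \cdot \frac{1}{10} + \sqrt{3} \left(16 - 3\right) \left(- \frac{1}{71}\right)\right) = 2 - \left(\frac{39}{5} + \sqrt{3} \cdot 13 \left(- \frac{1}{71}\right)\right) = 2 - \left(\frac{39}{5} + 13 \sqrt{3} \left(- \frac{1}{71}\right)\right) = 2 - \left(\frac{39}{5} - \frac{13 \sqrt{3}}{71}\right) = - \frac{29}{5} + \frac{13 \sqrt{3}}{71} \approx -5.4829$)
$- 152 \left(-8 + U\right) = - 152 \left(-8 - \left(\frac{29}{5} - \frac{13 \sqrt{3}}{71}\right)\right) = - 152 \left(- \frac{69}{5} + \frac{13 \sqrt{3}}{71}\right) = \frac{10488}{5} - \frac{1976 \sqrt{3}}{71}$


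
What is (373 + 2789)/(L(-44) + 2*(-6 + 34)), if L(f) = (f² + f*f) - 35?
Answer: 186/229 ≈ 0.81223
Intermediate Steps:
L(f) = -35 + 2*f² (L(f) = (f² + f²) - 35 = 2*f² - 35 = -35 + 2*f²)
(373 + 2789)/(L(-44) + 2*(-6 + 34)) = (373 + 2789)/((-35 + 2*(-44)²) + 2*(-6 + 34)) = 3162/((-35 + 2*1936) + 2*28) = 3162/((-35 + 3872) + 56) = 3162/(3837 + 56) = 3162/3893 = 3162*(1/3893) = 186/229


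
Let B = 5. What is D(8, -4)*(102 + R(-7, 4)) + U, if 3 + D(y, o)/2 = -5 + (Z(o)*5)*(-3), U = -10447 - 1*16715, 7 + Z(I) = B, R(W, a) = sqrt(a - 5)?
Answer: -22674 + 44*I ≈ -22674.0 + 44.0*I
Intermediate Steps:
R(W, a) = sqrt(-5 + a)
Z(I) = -2 (Z(I) = -7 + 5 = -2)
U = -27162 (U = -10447 - 16715 = -27162)
D(y, o) = 44 (D(y, o) = -6 + 2*(-5 - 2*5*(-3)) = -6 + 2*(-5 - 10*(-3)) = -6 + 2*(-5 + 30) = -6 + 2*25 = -6 + 50 = 44)
D(8, -4)*(102 + R(-7, 4)) + U = 44*(102 + sqrt(-5 + 4)) - 27162 = 44*(102 + sqrt(-1)) - 27162 = 44*(102 + I) - 27162 = (4488 + 44*I) - 27162 = -22674 + 44*I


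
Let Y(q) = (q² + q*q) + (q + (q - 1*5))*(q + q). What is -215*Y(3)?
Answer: -5160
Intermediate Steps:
Y(q) = 2*q² + 2*q*(-5 + 2*q) (Y(q) = (q² + q²) + (q + (q - 5))*(2*q) = 2*q² + (q + (-5 + q))*(2*q) = 2*q² + (-5 + 2*q)*(2*q) = 2*q² + 2*q*(-5 + 2*q))
-215*Y(3) = -430*3*(-5 + 3*3) = -430*3*(-5 + 9) = -430*3*4 = -215*24 = -5160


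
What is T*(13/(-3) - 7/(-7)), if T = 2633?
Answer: -26330/3 ≈ -8776.7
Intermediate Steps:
T*(13/(-3) - 7/(-7)) = 2633*(13/(-3) - 7/(-7)) = 2633*(13*(-1/3) - 7*(-1/7)) = 2633*(-13/3 + 1) = 2633*(-10/3) = -26330/3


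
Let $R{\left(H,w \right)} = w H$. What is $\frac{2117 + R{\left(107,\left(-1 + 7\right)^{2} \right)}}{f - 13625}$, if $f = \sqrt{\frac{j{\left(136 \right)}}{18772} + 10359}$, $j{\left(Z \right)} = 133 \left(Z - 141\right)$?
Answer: $- \frac{80351693500}{183402702843} - \frac{11938 \sqrt{2527960279}}{183402702843} \approx -0.44139$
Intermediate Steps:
$j{\left(Z \right)} = -18753 + 133 Z$ ($j{\left(Z \right)} = 133 \left(-141 + Z\right) = -18753 + 133 Z$)
$R{\left(H,w \right)} = H w$
$f = \frac{\sqrt{2527960279}}{494}$ ($f = \sqrt{\frac{-18753 + 133 \cdot 136}{18772} + 10359} = \sqrt{\left(-18753 + 18088\right) \frac{1}{18772} + 10359} = \sqrt{\left(-665\right) \frac{1}{18772} + 10359} = \sqrt{- \frac{35}{988} + 10359} = \sqrt{\frac{10234657}{988}} = \frac{\sqrt{2527960279}}{494} \approx 101.78$)
$\frac{2117 + R{\left(107,\left(-1 + 7\right)^{2} \right)}}{f - 13625} = \frac{2117 + 107 \left(-1 + 7\right)^{2}}{\frac{\sqrt{2527960279}}{494} - 13625} = \frac{2117 + 107 \cdot 6^{2}}{-13625 + \frac{\sqrt{2527960279}}{494}} = \frac{2117 + 107 \cdot 36}{-13625 + \frac{\sqrt{2527960279}}{494}} = \frac{2117 + 3852}{-13625 + \frac{\sqrt{2527960279}}{494}} = \frac{5969}{-13625 + \frac{\sqrt{2527960279}}{494}}$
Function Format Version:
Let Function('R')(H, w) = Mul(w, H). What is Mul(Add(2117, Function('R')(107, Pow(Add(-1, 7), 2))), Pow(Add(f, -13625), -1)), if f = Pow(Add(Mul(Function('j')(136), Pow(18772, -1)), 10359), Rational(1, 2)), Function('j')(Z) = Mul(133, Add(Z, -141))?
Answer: Add(Rational(-80351693500, 183402702843), Mul(Rational(-11938, 183402702843), Pow(2527960279, Rational(1, 2)))) ≈ -0.44139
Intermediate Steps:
Function('j')(Z) = Add(-18753, Mul(133, Z)) (Function('j')(Z) = Mul(133, Add(-141, Z)) = Add(-18753, Mul(133, Z)))
Function('R')(H, w) = Mul(H, w)
f = Mul(Rational(1, 494), Pow(2527960279, Rational(1, 2))) (f = Pow(Add(Mul(Add(-18753, Mul(133, 136)), Pow(18772, -1)), 10359), Rational(1, 2)) = Pow(Add(Mul(Add(-18753, 18088), Rational(1, 18772)), 10359), Rational(1, 2)) = Pow(Add(Mul(-665, Rational(1, 18772)), 10359), Rational(1, 2)) = Pow(Add(Rational(-35, 988), 10359), Rational(1, 2)) = Pow(Rational(10234657, 988), Rational(1, 2)) = Mul(Rational(1, 494), Pow(2527960279, Rational(1, 2))) ≈ 101.78)
Mul(Add(2117, Function('R')(107, Pow(Add(-1, 7), 2))), Pow(Add(f, -13625), -1)) = Mul(Add(2117, Mul(107, Pow(Add(-1, 7), 2))), Pow(Add(Mul(Rational(1, 494), Pow(2527960279, Rational(1, 2))), -13625), -1)) = Mul(Add(2117, Mul(107, Pow(6, 2))), Pow(Add(-13625, Mul(Rational(1, 494), Pow(2527960279, Rational(1, 2)))), -1)) = Mul(Add(2117, Mul(107, 36)), Pow(Add(-13625, Mul(Rational(1, 494), Pow(2527960279, Rational(1, 2)))), -1)) = Mul(Add(2117, 3852), Pow(Add(-13625, Mul(Rational(1, 494), Pow(2527960279, Rational(1, 2)))), -1)) = Mul(5969, Pow(Add(-13625, Mul(Rational(1, 494), Pow(2527960279, Rational(1, 2)))), -1))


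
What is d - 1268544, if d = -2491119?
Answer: -3759663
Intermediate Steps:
d - 1268544 = -2491119 - 1268544 = -3759663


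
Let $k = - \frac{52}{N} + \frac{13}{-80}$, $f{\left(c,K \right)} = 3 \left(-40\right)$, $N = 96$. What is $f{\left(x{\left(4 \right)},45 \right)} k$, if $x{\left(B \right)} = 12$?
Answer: $\frac{169}{2} \approx 84.5$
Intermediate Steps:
$f{\left(c,K \right)} = -120$
$k = - \frac{169}{240}$ ($k = - \frac{52}{96} + \frac{13}{-80} = \left(-52\right) \frac{1}{96} + 13 \left(- \frac{1}{80}\right) = - \frac{13}{24} - \frac{13}{80} = - \frac{169}{240} \approx -0.70417$)
$f{\left(x{\left(4 \right)},45 \right)} k = \left(-120\right) \left(- \frac{169}{240}\right) = \frac{169}{2}$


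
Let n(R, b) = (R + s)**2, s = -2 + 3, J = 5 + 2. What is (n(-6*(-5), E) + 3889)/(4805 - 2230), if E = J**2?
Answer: 194/103 ≈ 1.8835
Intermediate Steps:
J = 7
s = 1
E = 49 (E = 7**2 = 49)
n(R, b) = (1 + R)**2 (n(R, b) = (R + 1)**2 = (1 + R)**2)
(n(-6*(-5), E) + 3889)/(4805 - 2230) = ((1 - 6*(-5))**2 + 3889)/(4805 - 2230) = ((1 + 30)**2 + 3889)/2575 = (31**2 + 3889)*(1/2575) = (961 + 3889)*(1/2575) = 4850*(1/2575) = 194/103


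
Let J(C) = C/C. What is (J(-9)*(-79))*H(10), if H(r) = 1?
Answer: -79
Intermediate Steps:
J(C) = 1
(J(-9)*(-79))*H(10) = (1*(-79))*1 = -79*1 = -79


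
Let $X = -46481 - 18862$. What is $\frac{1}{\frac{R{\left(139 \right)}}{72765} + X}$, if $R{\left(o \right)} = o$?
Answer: $- \frac{72765}{4754683256} \approx -1.5304 \cdot 10^{-5}$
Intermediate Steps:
$X = -65343$
$\frac{1}{\frac{R{\left(139 \right)}}{72765} + X} = \frac{1}{\frac{139}{72765} - 65343} = \frac{1}{- \frac{4754683256}{72765}} = - \frac{72765}{4754683256}$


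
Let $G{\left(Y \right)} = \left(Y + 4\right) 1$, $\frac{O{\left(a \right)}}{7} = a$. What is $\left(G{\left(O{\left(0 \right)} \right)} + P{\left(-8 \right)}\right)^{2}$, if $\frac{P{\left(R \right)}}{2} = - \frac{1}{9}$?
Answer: $\frac{1156}{81} \approx 14.272$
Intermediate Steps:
$O{\left(a \right)} = 7 a$
$P{\left(R \right)} = - \frac{2}{9}$ ($P{\left(R \right)} = 2 \left(- \frac{1}{9}\right) = - \frac{2}{9}$)
$G{\left(Y \right)} = 4 + Y$ ($G{\left(Y \right)} = \left(4 + Y\right) 1 = 4 + Y$)
$\left(G{\left(O{\left(0 \right)} \right)} + P{\left(-8 \right)}\right)^{2} = \left(\left(4 + 7 \cdot 0\right) - \frac{2}{9}\right)^{2} = \left(\left(4 + 0\right) - \frac{2}{9}\right)^{2} = \left(4 - \frac{2}{9}\right)^{2} = \left(\frac{34}{9}\right)^{2} = \frac{1156}{81}$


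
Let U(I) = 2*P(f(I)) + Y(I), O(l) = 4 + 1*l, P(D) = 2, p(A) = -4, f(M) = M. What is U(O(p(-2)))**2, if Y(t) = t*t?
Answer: 16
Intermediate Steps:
Y(t) = t**2
O(l) = 4 + l
U(I) = 4 + I**2 (U(I) = 2*2 + I**2 = 4 + I**2)
U(O(p(-2)))**2 = (4 + (4 - 4)**2)**2 = (4 + 0**2)**2 = (4 + 0)**2 = 4**2 = 16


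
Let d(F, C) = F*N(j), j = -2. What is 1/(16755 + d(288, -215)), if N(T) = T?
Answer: 1/16179 ≈ 6.1809e-5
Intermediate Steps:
d(F, C) = -2*F (d(F, C) = F*(-2) = -2*F)
1/(16755 + d(288, -215)) = 1/(16755 - 2*288) = 1/(16755 - 576) = 1/16179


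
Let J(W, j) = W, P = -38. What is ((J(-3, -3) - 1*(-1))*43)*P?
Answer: 3268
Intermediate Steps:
((J(-3, -3) - 1*(-1))*43)*P = ((-3 - 1*(-1))*43)*(-38) = ((-3 + 1)*43)*(-38) = -2*43*(-38) = -86*(-38) = 3268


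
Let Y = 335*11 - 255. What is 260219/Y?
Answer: 260219/3430 ≈ 75.866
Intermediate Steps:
Y = 3430 (Y = 3685 - 255 = 3430)
260219/Y = 260219/3430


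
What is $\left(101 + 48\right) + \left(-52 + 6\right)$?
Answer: $103$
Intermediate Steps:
$\left(101 + 48\right) + \left(-52 + 6\right) = 149 - 46 = 103$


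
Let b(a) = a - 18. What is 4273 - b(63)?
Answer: 4228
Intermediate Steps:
b(a) = -18 + a
4273 - b(63) = 4273 - (-18 + 63) = 4273 - 1*45 = 4273 - 45 = 4228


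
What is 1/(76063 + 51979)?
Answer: 1/128042 ≈ 7.8099e-6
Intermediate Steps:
1/(76063 + 51979) = 1/128042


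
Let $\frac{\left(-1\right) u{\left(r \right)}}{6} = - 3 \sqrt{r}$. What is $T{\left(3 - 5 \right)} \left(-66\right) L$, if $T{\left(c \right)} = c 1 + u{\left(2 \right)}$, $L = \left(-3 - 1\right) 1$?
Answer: $-528 + 4752 \sqrt{2} \approx 6192.3$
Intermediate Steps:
$u{\left(r \right)} = 18 \sqrt{r}$ ($u{\left(r \right)} = - 6 \left(- 3 \sqrt{r}\right) = 18 \sqrt{r}$)
$L = -4$ ($L = \left(-4\right) 1 = -4$)
$T{\left(c \right)} = c + 18 \sqrt{2}$ ($T{\left(c \right)} = c 1 + 18 \sqrt{2} = c + 18 \sqrt{2}$)
$T{\left(3 - 5 \right)} \left(-66\right) L = \left(\left(3 - 5\right) + 18 \sqrt{2}\right) \left(-66\right) \left(-4\right) = \left(-2 + 18 \sqrt{2}\right) \left(-66\right) \left(-4\right) = \left(132 - 1188 \sqrt{2}\right) \left(-4\right) = -528 + 4752 \sqrt{2}$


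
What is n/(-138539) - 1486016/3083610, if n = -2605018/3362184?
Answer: -12906853193737/26783132527620 ≈ -0.48190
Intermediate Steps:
n = -1302509/1681092 (n = -2605018*1/3362184 = -1302509/1681092 ≈ -0.77480)
n/(-138539) - 1486016/3083610 = -1302509/1681092/(-138539) - 1486016/3083610 = -1302509/1681092*(-1/138539) - 1486016*1/3083610 = 1302509/232896804588 - 743008/1541805 = -12906853193737/26783132527620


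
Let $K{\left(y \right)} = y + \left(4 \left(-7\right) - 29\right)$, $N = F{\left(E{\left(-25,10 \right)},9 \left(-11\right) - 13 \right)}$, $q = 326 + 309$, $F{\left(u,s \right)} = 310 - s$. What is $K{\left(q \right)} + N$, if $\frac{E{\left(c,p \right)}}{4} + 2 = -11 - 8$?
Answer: $1000$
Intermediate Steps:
$E{\left(c,p \right)} = -84$ ($E{\left(c,p \right)} = -8 + 4 \left(-11 - 8\right) = -8 + 4 \left(-19\right) = -8 - 76 = -84$)
$q = 635$
$N = 422$ ($N = 310 - \left(9 \left(-11\right) - 13\right) = 310 - \left(-99 - 13\right) = 310 - -112 = 310 + 112 = 422$)
$K{\left(y \right)} = -57 + y$ ($K{\left(y \right)} = y - 57 = -57 + y$)
$K{\left(q \right)} + N = \left(-57 + 635\right) + 422 = 578 + 422 = 1000$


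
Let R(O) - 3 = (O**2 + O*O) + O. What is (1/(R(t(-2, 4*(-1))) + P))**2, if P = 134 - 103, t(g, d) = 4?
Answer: 1/4900 ≈ 0.00020408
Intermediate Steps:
R(O) = 3 + O + 2*O**2 (R(O) = 3 + ((O**2 + O*O) + O) = 3 + ((O**2 + O**2) + O) = 3 + (2*O**2 + O) = 3 + (O + 2*O**2) = 3 + O + 2*O**2)
P = 31
(1/(R(t(-2, 4*(-1))) + P))**2 = (1/((3 + 4 + 2*4**2) + 31))**2 = (1/((3 + 4 + 2*16) + 31))**2 = (1/((3 + 4 + 32) + 31))**2 = (1/(39 + 31))**2 = (1/70)**2 = 1/4900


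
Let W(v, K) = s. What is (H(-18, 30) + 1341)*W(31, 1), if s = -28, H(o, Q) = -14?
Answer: -37156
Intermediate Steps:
W(v, K) = -28
(H(-18, 30) + 1341)*W(31, 1) = (-14 + 1341)*(-28) = 1327*(-28) = -37156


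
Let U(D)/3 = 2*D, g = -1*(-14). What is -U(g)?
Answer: -84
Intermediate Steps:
g = 14
U(D) = 6*D (U(D) = 3*(2*D) = 6*D)
-U(g) = -6*14 = -1*84 = -84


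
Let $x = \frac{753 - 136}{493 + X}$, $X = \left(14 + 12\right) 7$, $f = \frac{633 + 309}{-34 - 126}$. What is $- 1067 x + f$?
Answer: $- \frac{10597009}{10800} \approx -981.2$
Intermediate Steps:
$f = - \frac{471}{80}$ ($f = \frac{942}{-160} = 942 \left(- \frac{1}{160}\right) = - \frac{471}{80} \approx -5.8875$)
$X = 182$ ($X = 26 \cdot 7 = 182$)
$x = \frac{617}{675}$ ($x = \frac{753 - 136}{493 + 182} = \frac{617}{675} \approx 0.91407$)
$- 1067 x + f = \left(-1067\right) \frac{617}{675} - \frac{471}{80} = - \frac{658339}{675} - \frac{471}{80} = - \frac{10597009}{10800}$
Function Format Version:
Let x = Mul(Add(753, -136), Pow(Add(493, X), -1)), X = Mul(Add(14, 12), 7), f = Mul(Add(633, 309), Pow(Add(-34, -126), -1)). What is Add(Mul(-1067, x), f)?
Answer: Rational(-10597009, 10800) ≈ -981.20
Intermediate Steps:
f = Rational(-471, 80) (f = Mul(942, Pow(-160, -1)) = Mul(942, Rational(-1, 160)) = Rational(-471, 80) ≈ -5.8875)
X = 182 (X = Mul(26, 7) = 182)
x = Rational(617, 675) (x = Mul(Add(753, -136), Pow(Add(493, 182), -1)) = Mul(617, Pow(675, -1)) = Mul(617, Rational(1, 675)) = Rational(617, 675) ≈ 0.91407)
Add(Mul(-1067, x), f) = Add(Mul(-1067, Rational(617, 675)), Rational(-471, 80)) = Add(Rational(-658339, 675), Rational(-471, 80)) = Rational(-10597009, 10800)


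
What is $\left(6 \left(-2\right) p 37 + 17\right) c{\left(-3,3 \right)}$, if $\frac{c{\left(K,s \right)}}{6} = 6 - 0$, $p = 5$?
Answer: $-79308$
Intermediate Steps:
$c{\left(K,s \right)} = 36$ ($c{\left(K,s \right)} = 6 \left(6 - 0\right) = 6 \left(6 + 0\right) = 6 \cdot 6 = 36$)
$\left(6 \left(-2\right) p 37 + 17\right) c{\left(-3,3 \right)} = \left(6 \left(-2\right) 5 \cdot 37 + 17\right) 36 = \left(\left(-12\right) 5 \cdot 37 + 17\right) 36 = \left(\left(-60\right) 37 + 17\right) 36 = \left(-2220 + 17\right) 36 = \left(-2203\right) 36 = -79308$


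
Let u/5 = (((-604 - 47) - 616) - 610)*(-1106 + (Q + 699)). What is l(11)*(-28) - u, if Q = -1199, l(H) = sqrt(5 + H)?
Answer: -15072422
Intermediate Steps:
u = 15072310 (u = 5*((((-604 - 47) - 616) - 610)*(-1106 + (-1199 + 699))) = 5*(((-651 - 616) - 610)*(-1106 - 500)) = 5*((-1267 - 610)*(-1606)) = 5*(-1877*(-1606)) = 5*3014462 = 15072310)
l(11)*(-28) - u = sqrt(5 + 11)*(-28) - 1*15072310 = sqrt(16)*(-28) - 15072310 = 4*(-28) - 15072310 = -112 - 15072310 = -15072422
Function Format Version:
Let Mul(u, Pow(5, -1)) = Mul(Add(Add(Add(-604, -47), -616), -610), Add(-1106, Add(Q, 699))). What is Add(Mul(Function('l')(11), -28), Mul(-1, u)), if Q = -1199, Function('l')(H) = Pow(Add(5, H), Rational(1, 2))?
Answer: -15072422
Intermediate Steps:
u = 15072310 (u = Mul(5, Mul(Add(Add(Add(-604, -47), -616), -610), Add(-1106, Add(-1199, 699)))) = Mul(5, Mul(Add(Add(-651, -616), -610), Add(-1106, -500))) = Mul(5, Mul(Add(-1267, -610), -1606)) = Mul(5, Mul(-1877, -1606)) = Mul(5, 3014462) = 15072310)
Add(Mul(Function('l')(11), -28), Mul(-1, u)) = Add(Mul(Pow(Add(5, 11), Rational(1, 2)), -28), Mul(-1, 15072310)) = Add(Mul(Pow(16, Rational(1, 2)), -28), -15072310) = Add(Mul(4, -28), -15072310) = Add(-112, -15072310) = -15072422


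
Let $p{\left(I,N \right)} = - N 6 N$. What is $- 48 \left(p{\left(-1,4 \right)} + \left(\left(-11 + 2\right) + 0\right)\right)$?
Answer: $5040$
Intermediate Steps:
$p{\left(I,N \right)} = - 6 N^{2}$ ($p{\left(I,N \right)} = - 6 N N = - 6 N^{2}$)
$- 48 \left(p{\left(-1,4 \right)} + \left(\left(-11 + 2\right) + 0\right)\right) = - 48 \left(- 6 \cdot 4^{2} + \left(\left(-11 + 2\right) + 0\right)\right) = - 48 \left(\left(-6\right) 16 + \left(-9 + 0\right)\right) = - 48 \left(-96 - 9\right) = \left(-48\right) \left(-105\right) = 5040$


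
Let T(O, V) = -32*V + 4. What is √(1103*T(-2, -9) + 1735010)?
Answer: 29*√2446 ≈ 1434.3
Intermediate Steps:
T(O, V) = 4 - 32*V
√(1103*T(-2, -9) + 1735010) = √(1103*(4 - 32*(-9)) + 1735010) = √(1103*(4 + 288) + 1735010) = √(1103*292 + 1735010) = √(322076 + 1735010) = √2057086 = 29*√2446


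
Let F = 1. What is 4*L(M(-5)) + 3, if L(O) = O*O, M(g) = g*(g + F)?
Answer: 1603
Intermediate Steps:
M(g) = g*(1 + g) (M(g) = g*(g + 1) = g*(1 + g))
L(O) = O**2
4*L(M(-5)) + 3 = 4*(-5*(1 - 5))**2 + 3 = 4*(-5*(-4))**2 + 3 = 4*20**2 + 3 = 4*400 + 3 = 1600 + 3 = 1603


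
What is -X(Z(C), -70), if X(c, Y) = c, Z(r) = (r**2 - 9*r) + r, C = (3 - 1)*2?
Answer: 16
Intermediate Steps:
C = 4 (C = 2*2 = 4)
Z(r) = r**2 - 8*r
-X(Z(C), -70) = -4*(-8 + 4) = -4*(-4) = -1*(-16) = 16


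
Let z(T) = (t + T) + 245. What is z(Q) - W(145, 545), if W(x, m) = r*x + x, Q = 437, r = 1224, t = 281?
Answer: -176662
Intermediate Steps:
W(x, m) = 1225*x (W(x, m) = 1224*x + x = 1225*x)
z(T) = 526 + T (z(T) = (281 + T) + 245 = 526 + T)
z(Q) - W(145, 545) = (526 + 437) - 1225*145 = 963 - 1*177625 = 963 - 177625 = -176662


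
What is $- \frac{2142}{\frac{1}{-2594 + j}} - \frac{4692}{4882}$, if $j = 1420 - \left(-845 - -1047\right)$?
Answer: $\frac{7194581526}{2441} \approx 2.9474 \cdot 10^{6}$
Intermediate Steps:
$j = 1218$ ($j = 1420 - \left(-845 + 1047\right) = 1420 - 202 = 1218$)
$- \frac{2142}{\frac{1}{-2594 + j}} - \frac{4692}{4882} = - \frac{2142}{\frac{1}{-2594 + 1218}} - \frac{4692}{4882} = - \frac{2142}{\frac{1}{-1376}} - \frac{2346}{2441} = - \frac{2142}{- \frac{1}{1376}} - \frac{2346}{2441} = \left(-2142\right) \left(-1376\right) - \frac{2346}{2441} = 2947392 - \frac{2346}{2441} = \frac{7194581526}{2441}$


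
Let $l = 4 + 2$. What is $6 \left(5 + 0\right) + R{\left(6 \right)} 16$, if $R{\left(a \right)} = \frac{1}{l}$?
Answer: $\frac{98}{3} \approx 32.667$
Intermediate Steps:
$l = 6$
$R{\left(a \right)} = \frac{1}{6}$
$6 \left(5 + 0\right) + R{\left(6 \right)} 16 = 6 \left(5 + 0\right) + \frac{1}{6} \cdot 16 = 6 \cdot 5 + \frac{8}{3} = 30 + \frac{8}{3} = \frac{98}{3}$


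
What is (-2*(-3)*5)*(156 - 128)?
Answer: 840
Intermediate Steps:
(-2*(-3)*5)*(156 - 128) = (6*5)*28 = 30*28 = 840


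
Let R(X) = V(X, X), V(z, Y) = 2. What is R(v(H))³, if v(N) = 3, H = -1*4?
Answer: 8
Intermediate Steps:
H = -4
R(X) = 2
R(v(H))³ = 2³ = 8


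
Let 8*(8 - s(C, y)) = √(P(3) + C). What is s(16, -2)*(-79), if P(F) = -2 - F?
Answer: -632 + 79*√11/8 ≈ -599.25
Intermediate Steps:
s(C, y) = 8 - √(-5 + C)/8 (s(C, y) = 8 - √((-2 - 1*3) + C)/8 = 8 - √((-2 - 3) + C)/8 = 8 - √(-5 + C)/8)
s(16, -2)*(-79) = (8 - √(-5 + 16)/8)*(-79) = (8 - √11/8)*(-79) = -632 + 79*√11/8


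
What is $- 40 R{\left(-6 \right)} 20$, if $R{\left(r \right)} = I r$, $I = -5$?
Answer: $-24000$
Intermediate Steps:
$R{\left(r \right)} = - 5 r$
$- 40 R{\left(-6 \right)} 20 = - 40 \left(\left(-5\right) \left(-6\right)\right) 20 = \left(-40\right) 30 \cdot 20 = \left(-1200\right) 20 = -24000$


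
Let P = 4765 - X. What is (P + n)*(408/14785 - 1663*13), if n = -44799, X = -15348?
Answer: 7890546811802/14785 ≈ 5.3369e+8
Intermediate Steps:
P = 20113 (P = 4765 - 1*(-15348) = 4765 + 15348 = 20113)
(P + n)*(408/14785 - 1663*13) = (20113 - 44799)*(408/14785 - 1663*13) = -24686*(408*(1/14785) - 21619) = -24686*(408/14785 - 21619) = -24686*(-319636507/14785) = 7890546811802/14785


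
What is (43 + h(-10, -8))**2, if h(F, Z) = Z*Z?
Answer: 11449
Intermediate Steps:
h(F, Z) = Z**2
(43 + h(-10, -8))**2 = (43 + (-8)**2)**2 = (43 + 64)**2 = 107**2 = 11449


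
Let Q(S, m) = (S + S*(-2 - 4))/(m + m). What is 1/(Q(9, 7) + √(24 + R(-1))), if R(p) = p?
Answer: 630/2483 + 196*√23/2483 ≈ 0.63229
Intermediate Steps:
Q(S, m) = -5*S/(2*m) (Q(S, m) = (S + S*(-6))/((2*m)) = (S - 6*S)*(1/(2*m)) = (-5*S)*(1/(2*m)) = -5*S/(2*m))
1/(Q(9, 7) + √(24 + R(-1))) = 1/(-5/2*9/7 + √(24 - 1)) = 1/(-5/2*9*⅐ + √23) = 1/(-45/14 + √23)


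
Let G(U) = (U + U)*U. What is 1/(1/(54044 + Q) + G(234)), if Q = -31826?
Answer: 22218/2433137617 ≈ 9.1314e-6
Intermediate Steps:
G(U) = 2*U² (G(U) = (2*U)*U = 2*U²)
1/(1/(54044 + Q) + G(234)) = 1/(1/(54044 - 31826) + 2*234²) = 1/(1/22218 + 2*54756) = 1/(1/22218 + 109512) = 1/(2433137617/22218) = 22218/2433137617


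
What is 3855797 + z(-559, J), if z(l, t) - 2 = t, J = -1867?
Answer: 3853932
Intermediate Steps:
z(l, t) = 2 + t
3855797 + z(-559, J) = 3855797 + (2 - 1867) = 3855797 - 1865 = 3853932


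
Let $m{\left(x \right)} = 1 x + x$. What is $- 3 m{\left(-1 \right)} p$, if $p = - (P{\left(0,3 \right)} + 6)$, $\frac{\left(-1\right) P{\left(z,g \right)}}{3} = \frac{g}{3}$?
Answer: $-18$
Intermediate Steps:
$P{\left(z,g \right)} = - g$ ($P{\left(z,g \right)} = - 3 \frac{g}{3} = - g$)
$m{\left(x \right)} = 2 x$ ($m{\left(x \right)} = x + x = 2 x$)
$p = -3$ ($p = - (\left(-1\right) 3 + 6) = - (-3 + 6) = \left(-1\right) 3 = -3$)
$- 3 m{\left(-1 \right)} p = - 3 \cdot 2 \left(-1\right) \left(-3\right) = \left(-3\right) \left(-2\right) \left(-3\right) = 6 \left(-3\right) = -18$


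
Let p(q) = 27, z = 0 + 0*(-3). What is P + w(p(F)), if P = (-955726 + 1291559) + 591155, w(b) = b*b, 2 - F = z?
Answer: 927717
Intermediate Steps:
z = 0 (z = 0 + 0 = 0)
F = 2 (F = 2 - 1*0 = 2 + 0 = 2)
w(b) = b**2
P = 926988 (P = 335833 + 591155 = 926988)
P + w(p(F)) = 926988 + 27**2 = 926988 + 729 = 927717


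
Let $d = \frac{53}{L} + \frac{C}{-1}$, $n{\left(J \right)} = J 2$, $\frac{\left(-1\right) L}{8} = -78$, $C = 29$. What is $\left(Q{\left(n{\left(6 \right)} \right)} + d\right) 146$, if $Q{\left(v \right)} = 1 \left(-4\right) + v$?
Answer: $- \frac{952723}{312} \approx -3053.6$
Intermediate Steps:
$L = 624$ ($L = \left(-8\right) \left(-78\right) = 624$)
$n{\left(J \right)} = 2 J$
$Q{\left(v \right)} = -4 + v$
$d = - \frac{18043}{624}$ ($d = \frac{53}{624} + \frac{29}{-1} = 53 \cdot \frac{1}{624} + 29 \left(-1\right) = \frac{53}{624} - 29 = - \frac{18043}{624} \approx -28.915$)
$\left(Q{\left(n{\left(6 \right)} \right)} + d\right) 146 = \left(\left(-4 + 2 \cdot 6\right) - \frac{18043}{624}\right) 146 = \left(\left(-4 + 12\right) - \frac{18043}{624}\right) 146 = \left(8 - \frac{18043}{624}\right) 146 = \left(- \frac{13051}{624}\right) 146 = - \frac{952723}{312}$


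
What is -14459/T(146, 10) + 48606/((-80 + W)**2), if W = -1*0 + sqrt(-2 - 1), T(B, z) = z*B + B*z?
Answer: (-2313440*sqrt(3) + 49435297*I)/(2920*(160*sqrt(3) + 6397*I)) ≈ 2.6323 + 0.32855*I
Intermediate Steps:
T(B, z) = 2*B*z (T(B, z) = B*z + B*z = 2*B*z)
W = I*sqrt(3) (W = 0 + sqrt(-3) = 0 + I*sqrt(3) = I*sqrt(3) ≈ 1.732*I)
-14459/T(146, 10) + 48606/((-80 + W)**2) = -14459/(2*146*10) + 48606/((-80 + I*sqrt(3))**2) = -14459/2920 + 48606/(-80 + I*sqrt(3))**2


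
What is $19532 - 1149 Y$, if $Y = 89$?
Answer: $-82729$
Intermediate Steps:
$19532 - 1149 Y = 19532 - 102261 = -82729$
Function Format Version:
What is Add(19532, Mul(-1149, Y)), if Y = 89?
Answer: -82729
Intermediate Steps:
Add(19532, Mul(-1149, Y)) = Add(19532, Mul(-1149, 89)) = Add(19532, -102261) = -82729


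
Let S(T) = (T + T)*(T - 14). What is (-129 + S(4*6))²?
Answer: 123201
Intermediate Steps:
S(T) = 2*T*(-14 + T) (S(T) = (2*T)*(-14 + T) = 2*T*(-14 + T))
(-129 + S(4*6))² = (-129 + 2*(4*6)*(-14 + 4*6))² = (-129 + 2*24*(-14 + 24))² = (-129 + 2*24*10)² = (-129 + 480)² = 351² = 123201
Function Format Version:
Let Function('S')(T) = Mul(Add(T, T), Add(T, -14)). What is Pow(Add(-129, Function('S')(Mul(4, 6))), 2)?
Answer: 123201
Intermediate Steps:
Function('S')(T) = Mul(2, T, Add(-14, T)) (Function('S')(T) = Mul(Mul(2, T), Add(-14, T)) = Mul(2, T, Add(-14, T)))
Pow(Add(-129, Function('S')(Mul(4, 6))), 2) = Pow(Add(-129, Mul(2, Mul(4, 6), Add(-14, Mul(4, 6)))), 2) = Pow(Add(-129, Mul(2, 24, Add(-14, 24))), 2) = Pow(Add(-129, Mul(2, 24, 10)), 2) = Pow(Add(-129, 480), 2) = Pow(351, 2) = 123201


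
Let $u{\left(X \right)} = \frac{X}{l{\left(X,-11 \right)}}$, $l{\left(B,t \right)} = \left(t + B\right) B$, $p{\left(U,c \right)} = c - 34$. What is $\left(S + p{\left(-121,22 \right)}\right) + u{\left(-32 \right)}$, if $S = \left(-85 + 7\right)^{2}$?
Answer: $\frac{261095}{43} \approx 6072.0$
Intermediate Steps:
$p{\left(U,c \right)} = -34 + c$
$S = 6084$ ($S = \left(-78\right)^{2} = 6084$)
$l{\left(B,t \right)} = B \left(B + t\right)$ ($l{\left(B,t \right)} = \left(B + t\right) B = B \left(B + t\right)$)
$u{\left(X \right)} = \frac{1}{-11 + X}$ ($u{\left(X \right)} = \frac{X}{X \left(X - 11\right)} = \frac{X}{X \left(-11 + X\right)} = X \frac{1}{X \left(-11 + X\right)} = \frac{1}{-11 + X}$)
$\left(S + p{\left(-121,22 \right)}\right) + u{\left(-32 \right)} = \left(6084 + \left(-34 + 22\right)\right) + \frac{1}{-11 - 32} = \left(6084 - 12\right) + \frac{1}{-43} = 6072 - \frac{1}{43} = \frac{261095}{43}$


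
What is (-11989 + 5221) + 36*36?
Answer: -5472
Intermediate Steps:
(-11989 + 5221) + 36*36 = -6768 + 1296 = -5472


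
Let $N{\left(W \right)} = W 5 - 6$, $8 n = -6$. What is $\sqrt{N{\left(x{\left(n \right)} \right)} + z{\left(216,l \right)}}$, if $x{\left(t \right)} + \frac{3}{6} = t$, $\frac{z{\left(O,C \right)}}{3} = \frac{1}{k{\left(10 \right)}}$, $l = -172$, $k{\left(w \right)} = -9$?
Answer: $\frac{i \sqrt{453}}{6} \approx 3.5473 i$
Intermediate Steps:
$n = - \frac{3}{4}$ ($n = \frac{1}{8} \left(-6\right) = - \frac{3}{4} \approx -0.75$)
$z{\left(O,C \right)} = - \frac{1}{3}$ ($z{\left(O,C \right)} = \frac{3}{-9} = 3 \left(- \frac{1}{9}\right) = - \frac{1}{3}$)
$x{\left(t \right)} = - \frac{1}{2} + t$
$N{\left(W \right)} = -6 + 5 W$ ($N{\left(W \right)} = 5 W - 6 = -6 + 5 W$)
$\sqrt{N{\left(x{\left(n \right)} \right)} + z{\left(216,l \right)}} = \sqrt{\left(-6 + 5 \left(- \frac{1}{2} - \frac{3}{4}\right)\right) - \frac{1}{3}} = \sqrt{\left(-6 + 5 \left(- \frac{5}{4}\right)\right) - \frac{1}{3}} = \sqrt{\left(-6 - \frac{25}{4}\right) - \frac{1}{3}} = \sqrt{- \frac{49}{4} - \frac{1}{3}} = \sqrt{- \frac{151}{12}} = \frac{i \sqrt{453}}{6}$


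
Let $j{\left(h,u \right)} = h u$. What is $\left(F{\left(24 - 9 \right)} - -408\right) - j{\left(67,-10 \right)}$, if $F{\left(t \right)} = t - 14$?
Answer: $1079$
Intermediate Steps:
$F{\left(t \right)} = -14 + t$ ($F{\left(t \right)} = t - 14 = -14 + t$)
$\left(F{\left(24 - 9 \right)} - -408\right) - j{\left(67,-10 \right)} = \left(\left(-14 + \left(24 - 9\right)\right) - -408\right) - 67 \left(-10\right) = \left(\left(-14 + 15\right) + 408\right) - -670 = \left(1 + 408\right) + 670 = 409 + 670 = 1079$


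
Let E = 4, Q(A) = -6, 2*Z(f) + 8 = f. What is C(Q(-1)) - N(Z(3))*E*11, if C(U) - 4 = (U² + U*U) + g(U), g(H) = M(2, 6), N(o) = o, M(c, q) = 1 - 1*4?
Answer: 183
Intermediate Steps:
Z(f) = -4 + f/2
M(c, q) = -3 (M(c, q) = 1 - 4 = -3)
g(H) = -3
C(U) = 1 + 2*U² (C(U) = 4 + ((U² + U*U) - 3) = 4 + ((U² + U²) - 3) = 4 + (2*U² - 3) = 4 + (-3 + 2*U²) = 1 + 2*U²)
C(Q(-1)) - N(Z(3))*E*11 = (1 + 2*(-6)²) - (-4 + (½)*3)*4*11 = (1 + 2*36) - (-4 + 3/2)*4*11 = (1 + 72) - (-5/2*4)*11 = 73 - (-10)*11 = 73 - 1*(-110) = 73 + 110 = 183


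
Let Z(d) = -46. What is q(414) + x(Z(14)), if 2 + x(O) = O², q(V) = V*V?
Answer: 173510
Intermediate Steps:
q(V) = V²
x(O) = -2 + O²
q(414) + x(Z(14)) = 414² + (-2 + (-46)²) = 171396 + (-2 + 2116) = 171396 + 2114 = 173510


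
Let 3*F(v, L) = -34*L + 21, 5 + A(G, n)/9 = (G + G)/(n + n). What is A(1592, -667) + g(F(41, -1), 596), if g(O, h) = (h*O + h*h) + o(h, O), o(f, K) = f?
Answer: 733711043/2001 ≈ 3.6667e+5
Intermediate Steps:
A(G, n) = -45 + 9*G/n (A(G, n) = -45 + 9*((G + G)/(n + n)) = -45 + 9*((2*G)/((2*n))) = -45 + 9*((2*G)*(1/(2*n))) = -45 + 9*(G/n) = -45 + 9*G/n)
F(v, L) = 7 - 34*L/3 (F(v, L) = (-34*L + 21)/3 = (21 - 34*L)/3 = 7 - 34*L/3)
g(O, h) = h + h² + O*h (g(O, h) = (h*O + h*h) + h = (O*h + h²) + h = (h² + O*h) + h = h + h² + O*h)
A(1592, -667) + g(F(41, -1), 596) = (-45 + 9*1592/(-667)) + 596*(1 + (7 - 34/3*(-1)) + 596) = (-45 + 9*1592*(-1/667)) + 596*(1 + (7 + 34/3) + 596) = (-45 - 14328/667) + 596*(1 + 55/3 + 596) = -44343/667 + 596*(1846/3) = -44343/667 + 1100216/3 = 733711043/2001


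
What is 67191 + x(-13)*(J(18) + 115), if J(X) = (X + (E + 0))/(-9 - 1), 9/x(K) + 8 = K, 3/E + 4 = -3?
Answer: 32899809/490 ≈ 67143.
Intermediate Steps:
E = -3/7 (E = 3/(-4 - 3) = 3/(-7) = 3*(-⅐) = -3/7 ≈ -0.42857)
x(K) = 9/(-8 + K)
J(X) = 3/70 - X/10 (J(X) = (X + (-3/7 + 0))/(-9 - 1) = (X - 3/7)/(-10) = (-3/7 + X)*(-⅒) = 3/70 - X/10)
67191 + x(-13)*(J(18) + 115) = 67191 + (9/(-8 - 13))*((3/70 - ⅒*18) + 115) = 67191 + (9/(-21))*((3/70 - 9/5) + 115) = 67191 + (9*(-1/21))*(-123/70 + 115) = 67191 - 3/7*7927/70 = 67191 - 23781/490 = 32899809/490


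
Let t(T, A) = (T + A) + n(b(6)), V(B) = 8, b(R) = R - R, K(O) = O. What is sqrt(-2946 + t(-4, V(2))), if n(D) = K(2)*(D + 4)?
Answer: 3*I*sqrt(326) ≈ 54.166*I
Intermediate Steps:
b(R) = 0
n(D) = 8 + 2*D (n(D) = 2*(D + 4) = 2*(4 + D) = 8 + 2*D)
t(T, A) = 8 + A + T (t(T, A) = (T + A) + (8 + 2*0) = (A + T) + (8 + 0) = (A + T) + 8 = 8 + A + T)
sqrt(-2946 + t(-4, V(2))) = sqrt(-2946 + (8 + 8 - 4)) = sqrt(-2946 + 12) = sqrt(-2934) = 3*I*sqrt(326)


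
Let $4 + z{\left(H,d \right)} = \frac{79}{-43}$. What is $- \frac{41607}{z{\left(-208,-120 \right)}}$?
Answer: $\frac{1789101}{251} \approx 7127.9$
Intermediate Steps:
$z{\left(H,d \right)} = - \frac{251}{43}$ ($z{\left(H,d \right)} = -4 + \frac{79}{-43} = -4 + 79 \left(- \frac{1}{43}\right) = -4 - \frac{79}{43} = - \frac{251}{43}$)
$- \frac{41607}{z{\left(-208,-120 \right)}} = - \frac{41607}{- \frac{251}{43}} = \left(-41607\right) \left(- \frac{43}{251}\right) = \frac{1789101}{251}$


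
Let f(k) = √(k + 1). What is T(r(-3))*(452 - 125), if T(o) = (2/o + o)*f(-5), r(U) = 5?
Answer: 17658*I/5 ≈ 3531.6*I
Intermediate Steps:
f(k) = √(1 + k)
T(o) = 2*I*(o + 2/o) (T(o) = (2/o + o)*√(1 - 5) = (o + 2/o)*√(-4) = (o + 2/o)*(2*I) = 2*I*(o + 2/o))
T(r(-3))*(452 - 125) = (2*I*(2 + 5²)/5)*(452 - 125) = (2*I*(⅕)*(2 + 25))*327 = (2*I*(⅕)*27)*327 = (54*I/5)*327 = 17658*I/5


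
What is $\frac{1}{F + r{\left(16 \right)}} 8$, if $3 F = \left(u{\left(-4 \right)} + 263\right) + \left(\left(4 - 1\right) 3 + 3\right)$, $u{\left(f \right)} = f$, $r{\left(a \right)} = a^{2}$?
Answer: $\frac{24}{1039} \approx 0.023099$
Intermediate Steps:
$F = \frac{271}{3}$ ($F = \frac{\left(-4 + 263\right) + \left(\left(4 - 1\right) 3 + 3\right)}{3} = \frac{259 + \left(3 \cdot 3 + 3\right)}{3} = \frac{259 + \left(9 + 3\right)}{3} = \frac{259 + 12}{3} = \frac{1}{3} \cdot 271 = \frac{271}{3} \approx 90.333$)
$\frac{1}{F + r{\left(16 \right)}} 8 = \frac{1}{\frac{271}{3} + 16^{2}} \cdot 8 = \frac{1}{\frac{271}{3} + 256} \cdot 8 = \frac{1}{\frac{1039}{3}} \cdot 8 = \frac{3}{1039} \cdot 8 = \frac{24}{1039}$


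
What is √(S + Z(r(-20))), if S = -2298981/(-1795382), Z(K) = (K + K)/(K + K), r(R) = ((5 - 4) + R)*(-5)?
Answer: 13*√43496719714/1795382 ≈ 1.5101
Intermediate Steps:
r(R) = -5 - 5*R (r(R) = (1 + R)*(-5) = -5 - 5*R)
Z(K) = 1 (Z(K) = (2*K)/((2*K)) = (2*K)*(1/(2*K)) = 1)
S = 2298981/1795382 (S = -2298981*(-1/1795382) = 2298981/1795382 ≈ 1.2805)
√(S + Z(r(-20))) = √(2298981/1795382 + 1) = √(4094363/1795382) = 13*√43496719714/1795382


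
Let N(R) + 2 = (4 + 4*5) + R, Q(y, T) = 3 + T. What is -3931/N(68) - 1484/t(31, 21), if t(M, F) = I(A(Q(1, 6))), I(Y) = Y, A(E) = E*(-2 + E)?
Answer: -2017/30 ≈ -67.233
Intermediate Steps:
N(R) = 22 + R (N(R) = -2 + ((4 + 4*5) + R) = -2 + ((4 + 20) + R) = -2 + (24 + R) = 22 + R)
t(M, F) = 63 (t(M, F) = (3 + 6)*(-2 + (3 + 6)) = 9*(-2 + 9) = 9*7 = 63)
-3931/N(68) - 1484/t(31, 21) = -3931/(22 + 68) - 1484/63 = -3931/90 - 1484*1/63 = -3931*1/90 - 212/9 = -3931/90 - 212/9 = -2017/30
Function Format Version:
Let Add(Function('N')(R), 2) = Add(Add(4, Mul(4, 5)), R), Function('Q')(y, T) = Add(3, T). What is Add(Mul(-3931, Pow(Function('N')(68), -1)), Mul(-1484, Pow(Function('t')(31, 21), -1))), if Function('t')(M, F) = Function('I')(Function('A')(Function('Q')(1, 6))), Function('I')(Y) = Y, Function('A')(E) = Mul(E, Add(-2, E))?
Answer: Rational(-2017, 30) ≈ -67.233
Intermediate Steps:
Function('N')(R) = Add(22, R) (Function('N')(R) = Add(-2, Add(Add(4, Mul(4, 5)), R)) = Add(-2, Add(Add(4, 20), R)) = Add(-2, Add(24, R)) = Add(22, R))
Function('t')(M, F) = 63 (Function('t')(M, F) = Mul(Add(3, 6), Add(-2, Add(3, 6))) = Mul(9, Add(-2, 9)) = Mul(9, 7) = 63)
Add(Mul(-3931, Pow(Function('N')(68), -1)), Mul(-1484, Pow(Function('t')(31, 21), -1))) = Add(Mul(-3931, Pow(Add(22, 68), -1)), Mul(-1484, Pow(63, -1))) = Add(Mul(-3931, Pow(90, -1)), Mul(-1484, Rational(1, 63))) = Add(Mul(-3931, Rational(1, 90)), Rational(-212, 9)) = Add(Rational(-3931, 90), Rational(-212, 9)) = Rational(-2017, 30)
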